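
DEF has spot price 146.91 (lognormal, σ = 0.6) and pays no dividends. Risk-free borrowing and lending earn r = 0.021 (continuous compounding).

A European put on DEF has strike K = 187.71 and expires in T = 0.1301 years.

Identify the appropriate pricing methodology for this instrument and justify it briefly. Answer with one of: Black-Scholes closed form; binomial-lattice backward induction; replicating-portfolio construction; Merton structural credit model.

Key observation: the strike-187.71 put on DEF is European-exercise on a continuously-modelled lognormal underlying, so its value is a single closed-form evaluation.

framework: Black-Scholes closed form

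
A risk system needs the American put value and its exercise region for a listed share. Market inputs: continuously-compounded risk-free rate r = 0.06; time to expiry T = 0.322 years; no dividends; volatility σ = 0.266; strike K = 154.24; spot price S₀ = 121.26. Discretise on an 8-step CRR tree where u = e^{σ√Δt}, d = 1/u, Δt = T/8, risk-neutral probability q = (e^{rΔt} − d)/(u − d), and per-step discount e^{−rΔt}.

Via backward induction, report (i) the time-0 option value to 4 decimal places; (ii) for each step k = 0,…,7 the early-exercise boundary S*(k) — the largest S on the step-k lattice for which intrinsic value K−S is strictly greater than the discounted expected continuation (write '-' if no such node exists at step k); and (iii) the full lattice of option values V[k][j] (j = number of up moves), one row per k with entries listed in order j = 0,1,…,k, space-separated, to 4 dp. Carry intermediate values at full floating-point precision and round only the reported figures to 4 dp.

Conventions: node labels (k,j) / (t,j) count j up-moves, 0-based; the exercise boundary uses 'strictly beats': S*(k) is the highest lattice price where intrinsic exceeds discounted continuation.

price = 32.9800
boundary = 121.2600 127.9069 121.2600 127.9069 121.2600 127.9069 134.9182 142.3139
tree:
32.9800
39.2815 26.3331
45.2556 32.9800 19.8745
50.9192 39.2815 26.3331 13.7463
56.2884 45.2556 32.9800 19.4677 8.2993
61.3787 50.9192 39.2815 26.3331 12.9456 3.8622
66.2044 56.2884 45.2556 32.9800 19.3218 6.8639 0.9885
70.7794 61.3787 50.9192 39.2815 26.3331 11.9261 2.0193 0.0000
75.1166 66.2044 56.2884 45.2556 32.9800 19.3218 4.1251 0.0000 0.0000

Δt=0.04025  u=1.05482  d=0.94803  q=0.50931  discount=0.99759
step 8 (expiry): payoffs max(K−S,0) = 75.1166 66.2044 56.2884 45.2556 32.9800 19.3218 4.1251 0.0000 0.0000
step 7: (k=7,j=0): S=83.4606, K−S=70.7794, hold=70.4073 ⇒ V=70.7794 exercise | (k=7,j=1): S=92.8613, K−S=61.3787, hold=61.0067 ⇒ V=61.3787 exercise | (k=7,j=2): S=103.3208, K−S=50.9192, hold=50.5471 ⇒ V=50.9192 exercise | (k=7,j=3): S=114.9585, K−S=39.2815, hold=38.9095 ⇒ V=39.2815 exercise | (k=7,j=4): S=127.9069, K−S=26.3331, hold=25.9610 ⇒ V=26.3331 exercise | (k=7,j=5): S=142.3139, K−S=11.9261, hold=11.5541 ⇒ V=11.9261 exercise | (k=7,j=6): S=158.3435, K−S=0.0000, hold=2.0193 ⇒ V=2.0193 continue | (k=7,j=7): S=176.1787, K−S=0.0000, hold=0.0000 ⇒ V=0.0000 continue  boundary S*=142.3139
step 6: (k=6,j=0): S=88.0356, K−S=66.2044, hold=65.8324 ⇒ V=66.2044 exercise | (k=6,j=1): S=97.9516, K−S=56.2884, hold=55.9164 ⇒ V=56.2884 exercise | (k=6,j=2): S=108.9844, K−S=45.2556, hold=44.8835 ⇒ V=45.2556 exercise | (k=6,j=3): S=121.2600, K−S=32.9800, hold=32.6080 ⇒ V=32.9800 exercise | (k=6,j=4): S=134.9182, K−S=19.3218, hold=18.9497 ⇒ V=19.3218 exercise | (k=6,j=5): S=150.1149, K−S=4.1251, hold=6.8639 ⇒ V=6.8639 continue | (k=6,j=6): S=167.0232, K−S=0.0000, hold=0.9885 ⇒ V=0.9885 continue  boundary S*=134.9182
step 5: (k=5,j=0): S=92.8613, K−S=61.3787, hold=61.0067 ⇒ V=61.3787 exercise | (k=5,j=1): S=103.3208, K−S=50.9192, hold=50.5471 ⇒ V=50.9192 exercise | (k=5,j=2): S=114.9585, K−S=39.2815, hold=38.9095 ⇒ V=39.2815 exercise | (k=5,j=3): S=127.9069, K−S=26.3331, hold=25.9610 ⇒ V=26.3331 exercise | (k=5,j=4): S=142.3139, K−S=11.9261, hold=12.9456 ⇒ V=12.9456 continue | (k=5,j=5): S=158.3435, K−S=0.0000, hold=3.8622 ⇒ V=3.8622 continue  boundary S*=127.9069
step 4: (k=4,j=0): S=97.9516, K−S=56.2884, hold=55.9164 ⇒ V=56.2884 exercise | (k=4,j=1): S=108.9844, K−S=45.2556, hold=44.8835 ⇒ V=45.2556 exercise | (k=4,j=2): S=121.2600, K−S=32.9800, hold=32.6080 ⇒ V=32.9800 exercise | (k=4,j=3): S=134.9182, K−S=19.3218, hold=19.4677 ⇒ V=19.4677 continue | (k=4,j=4): S=150.1149, K−S=4.1251, hold=8.2993 ⇒ V=8.2993 continue  boundary S*=121.2600
step 3: (k=3,j=0): S=103.3208, K−S=50.9192, hold=50.5471 ⇒ V=50.9192 exercise | (k=3,j=1): S=114.9585, K−S=39.2815, hold=38.9095 ⇒ V=39.2815 exercise | (k=3,j=2): S=127.9069, K−S=26.3331, hold=26.0352 ⇒ V=26.3331 exercise | (k=3,j=3): S=142.3139, K−S=11.9261, hold=13.7463 ⇒ V=13.7463 continue  boundary S*=127.9069
step 2: (k=2,j=0): S=108.9844, K−S=45.2556, hold=44.8835 ⇒ V=45.2556 exercise | (k=2,j=1): S=121.2600, K−S=32.9800, hold=32.6080 ⇒ V=32.9800 exercise | (k=2,j=2): S=134.9182, K−S=19.3218, hold=19.8745 ⇒ V=19.8745 continue  boundary S*=121.2600
step 1: (k=1,j=0): S=114.9585, K−S=39.2815, hold=38.9095 ⇒ V=39.2815 exercise | (k=1,j=1): S=127.9069, K−S=26.3331, hold=26.2419 ⇒ V=26.3331 exercise  boundary S*=127.9069
step 0: (k=0,j=0): S=121.2600, K−S=32.9800, hold=32.6080 ⇒ V=32.9800 exercise  boundary S*=121.2600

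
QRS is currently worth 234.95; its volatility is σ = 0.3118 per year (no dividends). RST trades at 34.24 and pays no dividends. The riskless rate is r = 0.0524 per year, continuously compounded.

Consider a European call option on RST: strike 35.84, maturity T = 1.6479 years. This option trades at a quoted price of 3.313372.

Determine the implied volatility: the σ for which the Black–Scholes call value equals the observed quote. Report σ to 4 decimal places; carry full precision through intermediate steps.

At σ = 0.1500 the Black–Scholes value reproduces the quote:
σ√T = 0.15·√1.6479 = 0.192556
d₁ = (ln(S/K) + (r+σ²/2)T) / (σ√T) = (ln(34.24/35.84) + (0.0524+0.15²/2)·1.6479) / 0.192556 = (-0.045670 + 0.104889) / 0.192556 = 0.307541
d₂ = d₁ − σ√T = 0.307541 − 0.192556 = 0.114985
e^{−rT} = 0.917273
N(d₁) = 0.620784,  N(d₂) = 0.545772
V = S·N(d₁) − K·e^{−rT}·N(d₂) = 21.255650 − 17.942277 = 3.313372 (matching the quote); vega is positive throughout, so no other σ reproduces this price

sigma = 0.1500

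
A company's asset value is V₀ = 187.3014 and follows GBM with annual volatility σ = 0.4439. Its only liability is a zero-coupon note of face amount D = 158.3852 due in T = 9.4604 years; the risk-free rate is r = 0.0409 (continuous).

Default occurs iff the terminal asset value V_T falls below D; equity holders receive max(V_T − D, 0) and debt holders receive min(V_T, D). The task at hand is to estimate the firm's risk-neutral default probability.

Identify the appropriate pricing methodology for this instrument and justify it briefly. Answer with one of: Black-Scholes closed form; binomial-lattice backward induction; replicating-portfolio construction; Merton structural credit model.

framework: Merton structural credit model

Key observation: with the firm-asset dynamics (V₀ = 187.3014) and a single zero-coupon liability of face 158.3852 given, debt value, spread, and default probability all derive from the option view of the balance sheet.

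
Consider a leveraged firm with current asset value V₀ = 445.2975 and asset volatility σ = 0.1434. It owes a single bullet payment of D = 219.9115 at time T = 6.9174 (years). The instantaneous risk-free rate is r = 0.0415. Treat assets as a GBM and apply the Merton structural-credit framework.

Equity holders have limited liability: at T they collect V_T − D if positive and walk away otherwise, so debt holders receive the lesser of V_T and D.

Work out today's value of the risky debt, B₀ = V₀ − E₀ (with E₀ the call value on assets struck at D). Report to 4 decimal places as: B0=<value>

B0=164.9011

With assets at 445.2975 and a single debt payment of 219.9115 at 6.9174 years:
d₁ = [ln(V₀/D) + (r + σ²/2)T] / (σ√T)
   = [ln(445.2975/219.9115) + (0.0415 + 0.5·0.1434²)·6.9174] / (0.1434·√6.9174)
   = [0.705517 + 0.358195] / 0.377156 = 2.820355
d₂ = d₁ − σ√T = 2.820355 − 0.377156 = 2.443199
N(d₁) = 0.997601,  N(d₂) = 0.992721,  e^(−rT) = 0.750458
E₀ = V₀·N(d₁) − D·e^(−rT)·N(d₂)
   = 445.2975·0.997601 − 219.9115·0.750458·0.992721 = 280.396440
B₀ = V₀ − E₀ = 445.2975 − 280.396440 = 164.901060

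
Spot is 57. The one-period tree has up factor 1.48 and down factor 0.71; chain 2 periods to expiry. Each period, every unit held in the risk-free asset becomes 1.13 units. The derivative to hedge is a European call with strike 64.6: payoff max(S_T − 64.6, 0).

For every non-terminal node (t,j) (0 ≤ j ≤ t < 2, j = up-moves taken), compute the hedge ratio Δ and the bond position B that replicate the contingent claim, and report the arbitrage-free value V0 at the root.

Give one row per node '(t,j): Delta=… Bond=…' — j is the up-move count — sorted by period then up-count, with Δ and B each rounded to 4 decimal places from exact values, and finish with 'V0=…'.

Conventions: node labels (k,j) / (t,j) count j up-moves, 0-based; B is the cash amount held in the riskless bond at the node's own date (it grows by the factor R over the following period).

(0,0): Delta=0.6627 Bond=-23.7327
(1,0): Delta=0.0000 Bond=0.0000
(1,1): Delta=0.9276 Bond=-49.1662
V0=14.0390

The replicating-portfolio and risk-neutral prices coincide; use p* = (1.13−0.71)/(1.48−0.71) = 0.5455 for the latter.
At maturity the claim pays: V(2,0)=0.0000, V(2,1)=0.0000, V(2,2)=60.2528
(1,0): S=40.4700. Δ = (V_up−V_dn)/(S_up−S_dn) = (0.0000−0.0000)/(59.8956−28.7337) = 0.0000. V = [p*·0.0000 + (1−p*)·0.0000]/1.13 = 0.0000. B = V − Δ·S = 0.0000.
(1,1): S=84.3600. Δ = (V_up−V_dn)/(S_up−S_dn) = (60.2528−0.0000)/(124.8528−59.8956) = 0.9276. V = [p*·60.2528 + (1−p*)·0.0000]/1.13 = 29.0842. B = V − Δ·S = -49.1662.
(0,0): S=57.0000. Δ = (V_up−V_dn)/(S_up−S_dn) = (29.0842−0.0000)/(84.3600−40.4700) = 0.6627. V = [p*·29.0842 + (1−p*)·0.0000]/1.13 = 14.0390. B = V − Δ·S = -23.7327.
Sanity check at the root: Δ(0,0)·S0 + B(0,0) reproduces V0 = 14.0390.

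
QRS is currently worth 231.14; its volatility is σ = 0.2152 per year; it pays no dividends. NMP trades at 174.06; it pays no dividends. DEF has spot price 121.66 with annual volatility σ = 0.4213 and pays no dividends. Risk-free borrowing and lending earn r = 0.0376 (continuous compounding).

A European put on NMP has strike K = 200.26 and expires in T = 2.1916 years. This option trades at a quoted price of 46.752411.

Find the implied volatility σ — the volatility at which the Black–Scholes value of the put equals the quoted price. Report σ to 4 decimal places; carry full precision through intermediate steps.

sigma = 0.3965

At σ = 0.3965 the Black–Scholes value reproduces the quote:
σ√T = 0.3965·√2.1916 = 0.586981
d₁ = (ln(S/K) + (r+σ²/2)T) / (σ√T) = (ln(174.06/200.26) + (0.0376+0.3965²/2)·2.1916) / 0.586981 = (-0.140216 + 0.254677) / 0.586981 = 0.194999
d₂ = d₁ − σ√T = 0.194999 − 0.586981 = -0.391981
e^{−rT} = 0.920900
N(−d₁) = 0.422697,  N(−d₂) = 0.652464
V = K·e^{−rT}·N(−d₂) − S·N(−d₁) = 120.327000 − 73.574589 = 46.752411 (matching the quote); vega is positive throughout, so no other σ reproduces this price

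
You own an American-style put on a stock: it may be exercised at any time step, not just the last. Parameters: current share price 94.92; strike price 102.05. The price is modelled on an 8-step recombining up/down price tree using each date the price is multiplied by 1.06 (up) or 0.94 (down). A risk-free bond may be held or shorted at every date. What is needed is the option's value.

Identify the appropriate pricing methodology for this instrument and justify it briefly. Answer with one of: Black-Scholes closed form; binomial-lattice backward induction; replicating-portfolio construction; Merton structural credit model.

framework: binomial-lattice backward induction

Key observation: the defining feature is the embedded early-exercise option across 8 discrete dates on the spot-94.92 tree; pricing the strike-102.05 put means working backward with an exercise test at every node.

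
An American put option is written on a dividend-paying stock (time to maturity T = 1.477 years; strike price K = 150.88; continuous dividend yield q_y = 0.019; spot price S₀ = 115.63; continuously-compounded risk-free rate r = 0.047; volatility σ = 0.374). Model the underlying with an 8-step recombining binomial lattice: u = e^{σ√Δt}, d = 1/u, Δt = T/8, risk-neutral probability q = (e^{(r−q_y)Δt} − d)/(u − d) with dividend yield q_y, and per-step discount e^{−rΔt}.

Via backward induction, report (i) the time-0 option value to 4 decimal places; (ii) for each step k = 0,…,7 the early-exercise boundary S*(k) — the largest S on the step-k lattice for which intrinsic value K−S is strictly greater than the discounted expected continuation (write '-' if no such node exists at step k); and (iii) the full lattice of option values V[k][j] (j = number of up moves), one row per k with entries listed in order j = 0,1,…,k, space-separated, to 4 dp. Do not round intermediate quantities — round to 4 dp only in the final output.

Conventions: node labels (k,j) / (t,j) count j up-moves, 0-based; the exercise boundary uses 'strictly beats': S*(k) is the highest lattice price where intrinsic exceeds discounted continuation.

price = 41.6790
boundary = - - 83.8471 71.3997 83.8471 98.4644 83.8471 98.4644
tree:
41.6790
53.6908 29.2175
67.0329 39.9844 17.8983
79.4803 52.8211 26.5835 8.6639
90.0797 67.0329 38.1414 14.3451 2.5675
99.1057 79.4803 52.4156 23.1241 4.9423 0.0000
106.7918 90.0797 67.0329 35.8710 9.5134 0.0000 0.0000
113.3368 99.1057 79.4803 52.4156 18.3125 0.0000 0.0000 0.0000
118.9102 106.7918 90.0797 67.0329 35.2500 0.0000 0.0000 0.0000 0.0000

params: Δt=0.18463 u=1.17433 d=0.85155 q=0.47597 e^(-rΔt)=0.99136
t_8 payoffs: 118.9102 106.7918 90.0797 67.0329 35.2500 0.0000 0.0000 0.0000 0.0000
t_7: node(7,0) S=37.5432 payoff=113.3368 vs cont=112.1647 → 113.3368 [stop]  node(7,1) S=51.7743 payoff=99.1057 vs cont=97.9834 → 99.1057 [stop]  node(7,2) S=71.3997 payoff=79.4803 vs cont=78.4267 → 79.4803 [stop]  node(7,3) S=98.4644 payoff=52.4156 vs cont=51.4568 → 52.4156 [stop]  node(7,4) S=135.7881 payoff=15.0919 vs cont=18.3125 → 18.3125 [wait]  node(7,5) S=187.2597 payoff=0.0000 vs cont=0.0000 → 0.0000 [wait]  node(7,6) S=258.2420 payoff=0.0000 vs cont=0.0000 → 0.0000 [wait]  node(7,7) S=356.1308 payoff=0.0000 vs cont=0.0000 → 0.0000 [wait]  ⇒ S*(7)=98.4644
t_6: node(6,0) S=44.0882 payoff=106.7918 vs cont=105.6426 → 106.7918 [stop]  node(6,1) S=60.8003 payoff=90.0797 vs cont=88.9891 → 90.0797 [stop]  node(6,2) S=83.8471 payoff=67.0329 vs cont=66.0229 → 67.0329 [stop]  node(6,3) S=115.6300 payoff=35.2500 vs cont=35.8710 → 35.8710 [wait]  node(6,4) S=159.4605 payoff=0.0000 vs cont=9.5134 → 9.5134 [wait]  node(6,5) S=219.9053 payoff=0.0000 vs cont=0.0000 → 0.0000 [wait]  node(6,6) S=303.2622 payoff=0.0000 vs cont=0.0000 → 0.0000 [wait]  ⇒ S*(6)=83.8471
t_5: node(5,0) S=51.7743 payoff=99.1057 vs cont=97.9834 → 99.1057 [stop]  node(5,1) S=71.3997 payoff=79.4803 vs cont=78.4267 → 79.4803 [stop]  node(5,2) S=98.4644 payoff=52.4156 vs cont=51.7498 → 52.4156 [stop]  node(5,3) S=135.7881 payoff=15.0919 vs cont=23.1241 → 23.1241 [wait]  node(5,4) S=187.2597 payoff=0.0000 vs cont=4.9423 → 4.9423 [wait]  node(5,5) S=258.2420 payoff=0.0000 vs cont=0.0000 → 0.0000 [wait]  ⇒ S*(5)=98.4644
t_4: node(4,0) S=60.8003 payoff=90.0797 vs cont=88.9891 → 90.0797 [stop]  node(4,1) S=83.8471 payoff=67.0329 vs cont=66.0229 → 67.0329 [stop]  node(4,2) S=115.6300 payoff=35.2500 vs cont=38.1414 → 38.1414 [wait]  node(4,3) S=159.4605 payoff=0.0000 vs cont=14.3451 → 14.3451 [wait]  node(4,4) S=219.9053 payoff=0.0000 vs cont=2.5675 → 2.5675 [wait]  ⇒ S*(4)=83.8471
t_3: node(3,0) S=71.3997 payoff=79.4803 vs cont=78.4267 → 79.4803 [stop]  node(3,1) S=98.4644 payoff=52.4156 vs cont=52.8211 → 52.8211 [wait]  node(3,2) S=135.7881 payoff=15.0919 vs cont=26.5835 → 26.5835 [wait]  node(3,3) S=187.2597 payoff=0.0000 vs cont=8.6639 → 8.6639 [wait]  ⇒ S*(3)=71.3997
t_2: node(2,0) S=83.8471 payoff=67.0329 vs cont=66.2143 → 67.0329 [stop]  node(2,1) S=115.6300 payoff=35.2500 vs cont=39.9844 → 39.9844 [wait]  node(2,2) S=159.4605 payoff=0.0000 vs cont=17.8983 → 17.8983 [wait]  ⇒ S*(2)=83.8471
t_1: node(1,0) S=98.4644 payoff=52.4156 vs cont=53.6908 → 53.6908 [wait]  node(1,1) S=135.7881 payoff=15.0919 vs cont=29.2175 → 29.2175 [wait]  ⇒ S*(1)=-
t_0: node(0,0) S=115.6300 payoff=35.2500 vs cont=41.6790 → 41.6790 [wait]  ⇒ S*(0)=-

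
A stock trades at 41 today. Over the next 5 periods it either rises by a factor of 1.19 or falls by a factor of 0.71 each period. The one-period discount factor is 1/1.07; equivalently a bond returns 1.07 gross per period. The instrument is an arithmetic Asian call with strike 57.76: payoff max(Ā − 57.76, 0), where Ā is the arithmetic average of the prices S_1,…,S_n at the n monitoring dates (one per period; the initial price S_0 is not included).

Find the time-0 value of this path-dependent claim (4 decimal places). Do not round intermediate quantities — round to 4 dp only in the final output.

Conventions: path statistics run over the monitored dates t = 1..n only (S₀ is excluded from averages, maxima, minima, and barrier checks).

price = 2.5869

No-arbitrage gives p* = (R−d)/(u−d) = 0.7500: enumerate every path, weight its payoff by its p*-probability, and discount by R^5.
Enumerate all 2^5 = 32 price paths (U = up ×1.19, D = down ×0.71); each path with k up-moves has probability p*^k·(1−p*)^(5−k).
DDDDD: Ā=16.4537, payoff=0.0000, prob=0.000977
UDDDD: Ā=27.5774, payoff=0.0000, prob=0.002930
DUDDD: Ā=23.6414, payoff=0.0000, prob=0.002930
UUDDD: Ā=39.6242, payoff=0.0000, prob=0.008789
DDUDD: Ā=20.8468, payoff=0.0000, prob=0.002930
UDUDD: Ā=34.9404, payoff=0.0000, prob=0.008789
DUUDD: Ā=31.0044, payoff=0.0000, prob=0.008789
UUUDD: Ā=51.9651, payoff=0.0000, prob=0.026367
DDDUD: Ā=18.8627, payoff=0.0000, prob=0.002930
UDDUD: Ā=31.6149, payoff=0.0000, prob=0.008789
DUDUD: Ā=27.6789, payoff=0.0000, prob=0.008789
UUDUD: Ā=46.3914, payoff=0.0000, prob=0.026367
DDUUD: Ā=24.8843, payoff=0.0000, prob=0.008789
UDUUD: Ā=41.7075, payoff=0.0000, prob=0.026367
DUUUD: Ā=37.7715, payoff=0.0000, prob=0.026367
UUUUD: Ā=63.3072, payoff=5.5472, prob=0.079102
DDDDU: Ā=17.4539, payoff=0.0000, prob=0.002930
UDDDU: Ā=29.2538, payoff=0.0000, prob=0.008789
DUDDU: Ā=25.3178, payoff=0.0000, prob=0.008789
UUDDU: Ā=42.4340, payoff=0.0000, prob=0.026367
DDUDU: Ā=22.5232, payoff=0.0000, prob=0.008789
UDUDU: Ā=37.7501, payoff=0.0000, prob=0.026367
DUUDU: Ā=33.8141, payoff=0.0000, prob=0.026367
UUUDU: Ā=56.6744, payoff=0.0000, prob=0.079102
DDDUU: Ā=20.5391, payoff=0.0000, prob=0.008789
UDDUU: Ā=34.4246, payoff=0.0000, prob=0.026367
DUDUU: Ā=30.4886, payoff=0.0000, prob=0.026367
UUDUU: Ā=51.1006, payoff=0.0000, prob=0.079102
DDUUU: Ā=27.6941, payoff=0.0000, prob=0.026367
UDUUU: Ā=46.4168, payoff=0.0000, prob=0.079102
DUUUU: Ā=42.4808, payoff=0.0000, prob=0.079102
UUUUU: Ā=71.2002, payoff=13.4402, prob=0.237305
Price = Σ prob·payoff / R^5 = 3.628215 / 1.402552 = 2.5869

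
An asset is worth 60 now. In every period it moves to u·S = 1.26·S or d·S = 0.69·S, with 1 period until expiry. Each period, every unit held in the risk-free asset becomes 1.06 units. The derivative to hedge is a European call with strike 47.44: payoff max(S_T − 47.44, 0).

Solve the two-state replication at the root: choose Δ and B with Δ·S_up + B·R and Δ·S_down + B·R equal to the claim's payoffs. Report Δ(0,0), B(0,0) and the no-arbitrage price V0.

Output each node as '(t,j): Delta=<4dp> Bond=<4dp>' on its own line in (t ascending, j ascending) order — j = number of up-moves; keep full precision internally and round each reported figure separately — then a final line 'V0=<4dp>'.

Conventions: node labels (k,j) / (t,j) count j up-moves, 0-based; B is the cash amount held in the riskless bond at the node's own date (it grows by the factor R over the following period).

(0,0): Delta=0.8234 Bond=-32.1589
V0=17.2446

Arbitrage-free pricing uses the up-move probability p* = (R−d)/(u−d) = 0.6491, discounting each step at R = 1.06.
Payoffs at expiry: V(1,0)=0.0000, V(1,1)=28.1600
(0,0): S=60.0000. Δ = (V_up−V_dn)/(S_up−S_dn) = (28.1600−0.0000)/(75.6000−41.4000) = 0.8234. V = [p*·28.1600 + (1−p*)·0.0000]/1.06 = 17.2446. B = V − Δ·S = -32.1589.
Sanity check at the root: Δ(0,0)·S0 + B(0,0) reproduces V0 = 17.2446.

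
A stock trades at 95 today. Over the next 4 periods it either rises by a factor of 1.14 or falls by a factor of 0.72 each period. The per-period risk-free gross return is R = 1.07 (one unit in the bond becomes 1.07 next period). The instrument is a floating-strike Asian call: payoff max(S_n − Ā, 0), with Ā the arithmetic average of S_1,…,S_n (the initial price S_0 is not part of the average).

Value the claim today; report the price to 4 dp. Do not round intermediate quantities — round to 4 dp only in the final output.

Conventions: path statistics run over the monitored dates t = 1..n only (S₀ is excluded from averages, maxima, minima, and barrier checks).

Set p* = 0.8333 (from d < R < u); the path-dependent value is the discounted p*-expectation over all price paths.
Enumerate all 2^4 = 16 price paths (U = up ×1.14, D = down ×0.72); each path with k up-moves has probability p*^k·(1−p*)^(4−k).
DDDD: Ā=44.6592, payoff=0.0000, prob=0.000772
UDDD: Ā=70.7104, payoff=0.0000, prob=0.003858
DUDD: Ā=60.7354, payoff=0.0000, prob=0.003858
UUDD: Ā=96.1643, payoff=0.0000, prob=0.019290
DDUD: Ā=53.5534, payoff=0.0000, prob=0.003858
UDUD: Ā=84.7928, payoff=0.0000, prob=0.019290
DUUD: Ā=74.8178, payoff=0.0000, prob=0.019290
UUUD: Ā=118.4616, payoff=0.0000, prob=0.096451
DDDU: Ā=48.3823, payoff=0.0000, prob=0.003858
UDDU: Ā=76.6054, payoff=0.0000, prob=0.019290
DUDU: Ā=66.6304, payoff=0.0000, prob=0.019290
UUDU: Ā=105.4981, payoff=0.0000, prob=0.096451
DDUU: Ā=59.4484, payoff=4.5543, prob=0.019290
UDUU: Ā=94.1266, payoff=7.2110, prob=0.096451
DUUU: Ā=84.1516, payoff=17.1860, prob=0.096451
UUUU: Ā=133.2400, payoff=27.2112, prob=0.482253
Price = Σ prob·payoff / R^4 = 15.563674 / 1.310796 = 11.8735

price = 11.8735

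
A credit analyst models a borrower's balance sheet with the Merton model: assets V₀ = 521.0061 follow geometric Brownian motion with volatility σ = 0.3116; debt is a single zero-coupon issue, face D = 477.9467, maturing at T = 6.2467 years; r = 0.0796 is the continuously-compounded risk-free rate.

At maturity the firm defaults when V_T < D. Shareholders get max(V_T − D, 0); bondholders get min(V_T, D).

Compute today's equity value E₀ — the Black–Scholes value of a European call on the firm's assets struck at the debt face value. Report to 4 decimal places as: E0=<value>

E0=268.4228

Apply the equity-as-call identities (strike 477.9467, horizon 6.2467 years):
d₁ = [ln(V₀/D) + (r + σ²/2)T] / (σ√T)
   = [ln(521.0061/477.9467) + (0.0796 + 0.5·0.3116²)·6.2467] / (0.3116·√6.2467)
   = [0.086263 + 0.800498] / 0.778794 = 1.138632
d₂ = d₁ − σ√T = 1.138632 − 0.778794 = 0.359838
N(d₁) = 0.872572,  N(d₂) = 0.640516,  e^(−rT) = 0.608209
E₀ = V₀·N(d₁) − D·e^(−rT)·N(d₂)
   = 521.0061·0.872572 − 477.9467·0.608209·0.640516 = 268.422802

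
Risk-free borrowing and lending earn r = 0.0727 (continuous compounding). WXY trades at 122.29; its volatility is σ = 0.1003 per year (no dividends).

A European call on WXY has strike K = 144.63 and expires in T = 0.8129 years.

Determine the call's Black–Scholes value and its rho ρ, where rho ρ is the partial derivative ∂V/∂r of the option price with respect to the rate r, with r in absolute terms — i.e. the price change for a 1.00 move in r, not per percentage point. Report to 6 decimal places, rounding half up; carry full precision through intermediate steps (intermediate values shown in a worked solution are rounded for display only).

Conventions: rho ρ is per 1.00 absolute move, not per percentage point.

σ√T = 0.1003·√0.8129 = 0.090431
d₁ = (ln(S/K) + (r+σ²/2)T) / (σ√T) = (ln(122.29/144.63) + (0.0727+0.1003²/2)·0.8129) / 0.090431 = (-0.167783 + 0.063187) / 0.090431 = -1.156641
d₂ = d₁ − σ√T = -1.156641 − 0.090431 = -1.247073
e^{−rT} = 0.942615
N(d₁) = 0.123710,  N(d₂) = 0.106185
Call price V = S·N(d₁) − K·e^{−rT}·N(d₂) = 15.128437 − 14.476299 = 0.652138
ρ = K·T·e^{−rT}·N(d₂) = 11.767783

price = 0.652138
ρ = 11.767783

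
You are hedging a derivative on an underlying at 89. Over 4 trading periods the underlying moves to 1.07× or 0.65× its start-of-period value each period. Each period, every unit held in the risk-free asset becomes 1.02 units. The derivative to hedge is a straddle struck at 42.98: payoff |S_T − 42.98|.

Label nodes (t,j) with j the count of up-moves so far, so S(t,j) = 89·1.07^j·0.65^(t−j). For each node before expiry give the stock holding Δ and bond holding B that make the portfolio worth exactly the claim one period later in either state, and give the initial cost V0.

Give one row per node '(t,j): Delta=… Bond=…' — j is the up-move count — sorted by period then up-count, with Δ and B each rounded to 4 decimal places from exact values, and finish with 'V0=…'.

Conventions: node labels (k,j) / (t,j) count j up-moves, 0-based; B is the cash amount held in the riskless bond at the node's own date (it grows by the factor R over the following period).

(0,0): Delta=0.9673 Bond=-36.6060
(1,0): Delta=0.7092 Bond=-22.4063
(1,1): Delta=0.9885 Bond=-39.3560
(2,0): Delta=-0.9922 Bond=41.1247
(2,1): Delta=0.8489 Bond=-31.5003
(2,2): Delta=1.0000 Bond=-41.3110
(3,0): Delta=-1.0000 Bond=42.1373
(3,1): Delta=-0.9916 Bond=41.9215
(3,2): Delta=1.0000 Bond=-42.1373
(3,3): Delta=1.0000 Bond=-42.1373
V0=49.4880

Risk-neutral probability p* = (R−d)/(u−d) = (1.02−0.65)/(1.07−0.65) = 0.8810.
Terminal payoffs: V(4,0)=27.0929, V(4,1)=16.8275, V(4,2)=0.0711, V(4,3)=27.8887, V(4,4)=73.6808
(3,0): S=24.4416. Δ = (V_up−V_dn)/(S_up−S_dn) = (16.8275−27.0929)/(26.1525−15.8871) = -1.0000. V = [p*·16.8275 + (1−p*)·27.0929]/1.02 = 17.6956. B = V − Δ·S = 42.1373.
(3,1): S=40.2347. Δ = (V_up−V_dn)/(S_up−S_dn) = (0.0711−16.8275)/(43.0511−26.1525) = -0.9916. V = [p*·0.0711 + (1−p*)·16.8275]/1.02 = 2.0254. B = V − Δ·S = 41.9215.
(3,2): S=66.2325. Δ = (V_up−V_dn)/(S_up−S_dn) = (27.8887−0.0711)/(70.8687−43.0511) = 1.0000. V = [p*·27.8887 + (1−p*)·0.0711]/1.02 = 24.0952. B = V − Δ·S = -42.1373.
(3,3): S=109.0288. Δ = (V_up−V_dn)/(S_up−S_dn) = (73.6808−27.8887)/(116.6608−70.8687) = 1.0000. V = [p*·73.6808 + (1−p*)·27.8887]/1.02 = 66.8916. B = V − Δ·S = -42.1373.
(2,0): S=37.6025. Δ = (V_up−V_dn)/(S_up−S_dn) = (2.0254−17.6956)/(40.2347−24.4416) = -0.9922. V = [p*·2.0254 + (1−p*)·17.6956]/1.02 = 3.8146. B = V − Δ·S = 41.1247.
(2,1): S=61.8995. Δ = (V_up−V_dn)/(S_up−S_dn) = (24.0952−2.0254)/(66.2325−40.2347) = 0.8489. V = [p*·24.0952 + (1−p*)·2.0254]/1.02 = 21.0469. B = V − Δ·S = -31.5003.
(2,2): S=101.8961. Δ = (V_up−V_dn)/(S_up−S_dn) = (66.8916−24.0952)/(109.0288−66.2325) = 1.0000. V = [p*·66.8916 + (1−p*)·24.0952]/1.02 = 60.5851. B = V − Δ·S = -41.3110.
(1,0): S=57.8500. Δ = (V_up−V_dn)/(S_up−S_dn) = (21.0469−3.8146)/(61.8995−37.6025) = 0.7092. V = [p*·21.0469 + (1−p*)·3.8146]/1.02 = 18.6230. B = V − Δ·S = -22.4063.
(1,1): S=95.2300. Δ = (V_up−V_dn)/(S_up−S_dn) = (60.5851−21.0469)/(101.8961−61.8995) = 0.9885. V = [p*·60.5851 + (1−p*)·21.0469]/1.02 = 54.7825. B = V − Δ·S = -39.3560.
(0,0): S=89.0000. Δ = (V_up−V_dn)/(S_up−S_dn) = (54.7825−18.6230)/(95.2300−57.8500) = 0.9673. V = [p*·54.7825 + (1−p*)·18.6230]/1.02 = 49.4880. B = V − Δ·S = -36.6060.
Sanity check at the root: Δ(0,0)·S0 + B(0,0) reproduces V0 = 49.4880.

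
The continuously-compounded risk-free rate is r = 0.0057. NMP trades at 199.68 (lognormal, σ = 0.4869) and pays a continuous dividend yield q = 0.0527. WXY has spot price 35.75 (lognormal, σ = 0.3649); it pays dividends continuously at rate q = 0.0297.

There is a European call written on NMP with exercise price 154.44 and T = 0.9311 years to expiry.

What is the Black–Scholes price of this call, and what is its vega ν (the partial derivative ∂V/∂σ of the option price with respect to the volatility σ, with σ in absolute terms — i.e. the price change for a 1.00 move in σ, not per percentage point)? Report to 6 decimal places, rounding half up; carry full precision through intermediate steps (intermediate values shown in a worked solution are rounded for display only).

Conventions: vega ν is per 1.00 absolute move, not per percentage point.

σ√T = 0.4869·√0.9311 = 0.469827
d₁ = (ln(S/K) + (r−q+σ²/2)T) / (σ√T) = (ln(199.68/154.44) + (0.0057−0.0527+0.4869²/2)·0.9311) / 0.469827 = (0.256910 + 0.066607) / 0.469827 = 0.688588
d₂ = d₁ − σ√T = 0.688588 − 0.469827 = 0.218761
e^{−rT} = 0.994707
e^{−qT} = 0.952115
N(d₁) = 0.754459,  N(d₂) = 0.586582
Call price V = S·e^{−qT}·N(d₁) − K·e^{−rT}·N(d₂) = 143.436519 − 90.112212 = 53.324307
φ(d₁) = (1/√(2π))·e^{−d₁²/2} = 0.314738
ν = S·e^{−qT}·φ(d₁)·√T = 57.739256

price = 53.324307
ν = 57.739256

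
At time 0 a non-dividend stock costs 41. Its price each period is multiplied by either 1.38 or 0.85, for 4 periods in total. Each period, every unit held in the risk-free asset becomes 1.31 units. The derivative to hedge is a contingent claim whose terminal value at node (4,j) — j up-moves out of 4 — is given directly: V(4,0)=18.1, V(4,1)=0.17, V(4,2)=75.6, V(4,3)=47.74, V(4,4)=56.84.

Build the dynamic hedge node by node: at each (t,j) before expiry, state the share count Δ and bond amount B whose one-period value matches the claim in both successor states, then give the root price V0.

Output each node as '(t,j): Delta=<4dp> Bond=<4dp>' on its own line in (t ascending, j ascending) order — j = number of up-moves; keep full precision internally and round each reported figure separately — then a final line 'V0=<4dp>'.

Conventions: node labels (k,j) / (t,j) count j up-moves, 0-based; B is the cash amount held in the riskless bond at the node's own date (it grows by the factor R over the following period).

No-arbitrage ⇒ martingale measure with p* = (R−d)/(u−d) = 0.8679.
At maturity the claim pays: V(4,0)=18.1000, V(4,1)=0.1700, V(4,2)=75.6000, V(4,3)=47.7400, V(4,4)=56.8400
Node (3,0) S=25.1791: V=(p*·0.1700+(1−p*)·18.1000)/1.31=1.9375; Δ=(0.1700−18.1000)/(34.7472−21.4023)=-1.3436; B=V−Δ·S=35.7677
Node (3,1) S=40.8790: V=(p*·75.6000+(1−p*)·0.1700)/1.31=50.1050; Δ=(75.6000−0.1700)/(56.4131−34.7472)=3.4815; B=V−Δ·S=-92.2158
Node (3,2) S=66.3683: V=(p*·47.7400+(1−p*)·75.6000)/1.31=39.2516; Δ=(47.7400−75.6000)/(91.5883−56.4131)=-0.7920; B=V−Δ·S=91.8177
Node (3,3) S=107.7510: V=(p*·56.8400+(1−p*)·47.7400)/1.31=42.4718; Δ=(56.8400−47.7400)/(148.6963−91.5883)=0.1593; B=V−Δ·S=25.3020
Node (2,0) S=29.6225: V=(p*·50.1050+(1−p*)·1.9375)/1.31=33.3918; Δ=(50.1050−1.9375)/(40.8790−25.1791)=3.0680; B=V−Δ·S=-57.4903
Node (2,1) S=48.0930: V=(p*·39.2516+(1−p*)·50.1050)/1.31=31.0573; Δ=(39.2516−50.1050)/(66.3683−40.8790)=-0.4258; B=V−Δ·S=51.5354
Node (2,2) S=78.0804: V=(p*·42.4718+(1−p*)·39.2516)/1.31=32.0966; Δ=(42.4718−39.2516)/(107.7510−66.3683)=0.0778; B=V−Δ·S=26.0207
Node (1,0) S=34.8500: V=(p*·31.0573+(1−p*)·33.3918)/1.31=23.9432; Δ=(31.0573−33.3918)/(48.0930−29.6225)=-0.1264; B=V−Δ·S=28.3479
Node (1,1) S=56.5800: V=(p*·32.0966+(1−p*)·31.0573)/1.31=24.3964; Δ=(32.0966−31.0573)/(78.0804−48.0930)=0.0347; B=V−Δ·S=22.4355
Node (0,0) S=41.0000: V=(p*·24.3964+(1−p*)·23.9432)/1.31=18.5775; Δ=(24.3964−23.9432)/(56.5800−34.8500)=0.0209; B=V−Δ·S=17.7225
Check: Δ(0,0)·S0 + B(0,0) = 18.5775 = V0.

(0,0): Delta=0.0209 Bond=17.7225
(1,0): Delta=-0.1264 Bond=28.3479
(1,1): Delta=0.0347 Bond=22.4355
(2,0): Delta=3.0680 Bond=-57.4903
(2,1): Delta=-0.4258 Bond=51.5354
(2,2): Delta=0.0778 Bond=26.0207
(3,0): Delta=-1.3436 Bond=35.7677
(3,1): Delta=3.4815 Bond=-92.2158
(3,2): Delta=-0.7920 Bond=91.8177
(3,3): Delta=0.1593 Bond=25.3020
V0=18.5775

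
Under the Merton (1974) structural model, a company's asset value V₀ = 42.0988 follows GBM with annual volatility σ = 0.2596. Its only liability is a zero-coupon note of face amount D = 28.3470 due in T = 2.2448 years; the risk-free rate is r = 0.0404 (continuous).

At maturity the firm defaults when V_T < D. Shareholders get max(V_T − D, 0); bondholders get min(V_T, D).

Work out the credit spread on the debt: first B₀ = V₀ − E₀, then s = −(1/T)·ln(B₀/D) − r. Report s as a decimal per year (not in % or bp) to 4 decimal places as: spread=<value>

spread=0.0112

Apply the equity-as-call identities (strike 28.3470, horizon 2.2448 years):
d₁ = [ln(V₀/D) + (r + σ²/2)T] / (σ√T)
   = [ln(42.0988/28.3470) + (0.0404 + 0.5·0.2596²)·2.2448] / (0.2596·√2.2448)
   = [0.395498 + 0.166331] / 0.388950 = 1.444477
d₂ = d₁ − σ√T = 1.444477 − 0.388950 = 1.055527
N(d₁) = 0.925698,  N(d₂) = 0.854408,  e^(−rT) = 0.913301
E₀ = V₀·N(d₁) − D·e^(−rT)·N(d₂)
   = 42.0988·0.925698 − 28.3470·0.913301·0.854408 = 16.850702
B₀ = V₀ − E₀ = 42.0988 − 16.850702 = 25.248098
spread = −(1/T)·ln(B₀/D) − r = −(1/2.2448)·ln(25.248098/28.3470) − 0.0404 = 0.01117269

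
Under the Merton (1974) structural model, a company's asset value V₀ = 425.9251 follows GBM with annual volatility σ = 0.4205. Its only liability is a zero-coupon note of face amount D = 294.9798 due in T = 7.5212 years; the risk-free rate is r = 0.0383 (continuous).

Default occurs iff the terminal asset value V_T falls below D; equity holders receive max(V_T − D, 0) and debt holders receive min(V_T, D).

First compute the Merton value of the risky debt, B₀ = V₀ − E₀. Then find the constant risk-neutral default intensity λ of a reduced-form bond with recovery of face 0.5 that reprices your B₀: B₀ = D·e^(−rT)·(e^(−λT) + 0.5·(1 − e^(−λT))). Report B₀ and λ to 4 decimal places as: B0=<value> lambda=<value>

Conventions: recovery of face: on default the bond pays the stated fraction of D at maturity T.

Work the structural quantities from V₀ = 425.9251 against face 294.9798:
d₁ = [ln(V₀/D) + (r + σ²/2)T] / (σ√T)
   = [ln(425.9251/294.9798) + (0.0383 + 0.5·0.4205²)·7.5212] / (0.4205·√7.5212)
   = [0.367357 + 0.953012] / 1.153213 = 1.144948
d₂ = d₁ − σ√T = 1.144948 − 1.153213 = -0.008265
N(d₁) = 0.873885,  N(d₂) = 0.496703,  e^(−rT) = 0.749715
E₀ = V₀·N(d₁) − D·e^(−rT)·N(d₂)
   = 425.9251·0.873885 − 294.9798·0.749715·0.496703 = 262.363189
B₀ = V₀ − E₀ = 425.9251 − 262.363189 = 163.561911
e^(−λT) = (B₀·e^(rT)/D − 0.5)/(1 − 0.5) = (163.5619·1.333840/294.9798 − 0.5)/0.5 = 0.47918872
λ = −ln(0.47918872)/7.5212 = 0.097812

B0=163.5619 lambda=0.0978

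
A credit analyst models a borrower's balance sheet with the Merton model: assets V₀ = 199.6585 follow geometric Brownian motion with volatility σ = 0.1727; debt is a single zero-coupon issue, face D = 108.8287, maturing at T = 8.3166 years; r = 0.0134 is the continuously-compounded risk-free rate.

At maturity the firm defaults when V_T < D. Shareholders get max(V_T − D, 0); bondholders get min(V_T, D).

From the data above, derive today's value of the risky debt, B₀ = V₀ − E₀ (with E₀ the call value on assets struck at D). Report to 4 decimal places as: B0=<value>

B0=95.0842

Work the structural quantities from V₀ = 199.6585 against face 108.8287:
d₁ = [ln(V₀/D) + (r + σ²/2)T] / (σ√T)
   = [ln(199.6585/108.8287) + (0.0134 + 0.5·0.1727²)·8.3166] / (0.1727·√8.3166)
   = [0.606833 + 0.235465] / 0.498041 = 1.691222
d₂ = d₁ − σ√T = 1.691222 − 0.498041 = 1.193181
N(d₁) = 0.954603,  N(d₂) = 0.883601,  e^(−rT) = 0.894543
E₀ = V₀·N(d₁) − D·e^(−rT)·N(d₂)
   = 199.6585·0.954603 − 108.8287·0.894543·0.883601 = 104.574319
B₀ = V₀ − E₀ = 199.6585 − 104.574319 = 95.084181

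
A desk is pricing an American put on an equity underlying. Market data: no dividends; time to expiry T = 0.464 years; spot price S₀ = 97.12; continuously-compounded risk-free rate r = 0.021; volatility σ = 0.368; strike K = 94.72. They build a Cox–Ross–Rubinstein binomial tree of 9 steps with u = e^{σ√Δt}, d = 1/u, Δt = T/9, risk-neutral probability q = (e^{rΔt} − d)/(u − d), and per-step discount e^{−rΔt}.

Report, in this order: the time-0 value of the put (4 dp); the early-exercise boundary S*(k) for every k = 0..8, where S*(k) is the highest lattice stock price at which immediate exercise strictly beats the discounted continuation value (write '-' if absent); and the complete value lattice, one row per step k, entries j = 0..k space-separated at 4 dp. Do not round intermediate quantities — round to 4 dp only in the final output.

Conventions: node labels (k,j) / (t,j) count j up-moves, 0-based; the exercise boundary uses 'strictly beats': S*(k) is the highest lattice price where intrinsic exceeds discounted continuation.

Δt=0.05156, u=1.08715, d=0.91984, q=0.48560, disc=e^(-rΔt)=0.99892
k=9 terminal: V=max(K-S,0) → 48.9362 40.6086 30.7663 19.1337 5.3853 0.0000 0.0000 0.0000 0.0000 0.0000
k=8: j=0 S=49.7737 intr=44.9463 cont=44.8438 V=44.9463[EX]; j=1 S=58.8271 intr=35.8929 cont=35.7904 V=35.8929[EX]; j=2 S=69.5271 intr=25.1929 cont=25.0904 V=25.1929[EX]; j=3 S=82.1735 intr=12.5465 cont=12.4441 V=12.5465[EX]; j=4 S=97.1200 intr=0.0000 cont=2.7672 V=2.7672[hold]; j=5 S=114.7852 intr=0.0000 cont=0.0000 V=0.0000[hold]; j=6 S=135.6635 intr=0.0000 cont=0.0000 V=0.0000[hold]; j=7 S=160.3393 intr=0.0000 cont=0.0000 V=0.0000[hold]; j=8 S=189.5035 intr=0.0000 cont=0.0000 V=0.0000[hold]  S*(8)=82.1735
k=7: j=0 S=54.1114 intr=40.6086 cont=40.5061 V=40.6086[EX]; j=1 S=63.9537 intr=30.7663 cont=30.6638 V=30.7663[EX]; j=2 S=75.5863 intr=19.1337 cont=19.0312 V=19.1337[EX]; j=3 S=89.3347 intr=5.3853 cont=7.7893 V=7.7893[hold]; j=4 S=105.5838 intr=0.0000 cont=1.4219 V=1.4219[hold]; j=5 S=124.7884 intr=0.0000 cont=0.0000 V=0.0000[hold]; j=6 S=147.4862 intr=0.0000 cont=0.0000 V=0.0000[hold]; j=7 S=174.3126 intr=0.0000 cont=0.0000 V=0.0000[hold]  S*(7)=75.5863
k=6: j=0 S=58.8271 intr=35.8929 cont=35.7904 V=35.8929[EX]; j=1 S=69.5271 intr=25.1929 cont=25.0904 V=25.1929[EX]; j=2 S=82.1735 intr=12.5465 cont=13.6102 V=13.6102[hold]; j=3 S=97.1200 intr=0.0000 cont=4.6922 V=4.6922[hold]; j=4 S=114.7852 intr=0.0000 cont=0.7307 V=0.7307[hold]; j=5 S=135.6635 intr=0.0000 cont=0.0000 V=0.0000[hold]; j=6 S=160.3393 intr=0.0000 cont=0.0000 V=0.0000[hold]  S*(6)=69.5271
k=5: j=0 S=63.9537 intr=30.7663 cont=30.6638 V=30.7663[EX]; j=1 S=75.5863 intr=19.1337 cont=19.5472 V=19.5472[hold]; j=2 S=89.3347 intr=5.3853 cont=9.2696 V=9.2696[hold]; j=3 S=105.5838 intr=0.0000 cont=2.7655 V=2.7655[hold]; j=4 S=124.7884 intr=0.0000 cont=0.3754 V=0.3754[hold]; j=5 S=147.4862 intr=0.0000 cont=0.0000 V=0.0000[hold]  S*(5)=63.9537
k=4: j=0 S=69.5271 intr=25.1929 cont=25.2909 V=25.2909[hold]; j=1 S=82.1735 intr=12.5465 cont=14.5406 V=14.5406[hold]; j=2 S=97.1200 intr=0.0000 cont=6.1046 V=6.1046[hold]; j=3 S=114.7852 intr=0.0000 cont=1.6032 V=1.6032[hold]; j=4 S=135.6635 intr=0.0000 cont=0.1929 V=0.1929[hold]  S*(4)=-
k=3: j=0 S=75.5863 intr=19.1337 cont=20.0489 V=20.0489[hold]; j=1 S=89.3347 intr=5.3853 cont=10.4328 V=10.4328[hold]; j=2 S=105.5838 intr=0.0000 cont=3.9145 V=3.9145[hold]; j=3 S=124.7884 intr=0.0000 cont=0.9174 V=0.9174[hold]  S*(3)=-
k=2: j=0 S=82.1735 intr=12.5465 cont=15.3627 V=15.3627[hold]; j=1 S=97.1200 intr=0.0000 cont=7.2597 V=7.2597[hold]; j=2 S=114.7852 intr=0.0000 cont=2.4564 V=2.4564[hold]  S*(2)=-
k=1: j=0 S=89.3347 intr=5.3853 cont=11.4155 V=11.4155[hold]; j=1 S=105.5838 intr=0.0000 cont=4.9219 V=4.9219[hold]  S*(1)=-
k=0: j=0 S=97.1200 intr=0.0000 cont=8.2533 V=8.2533[hold]  S*(0)=-

price = 8.2533
boundary = - - - - - 63.9537 69.5271 75.5863 82.1735
tree:
8.2533
11.4155 4.9219
15.3627 7.2597 2.4564
20.0489 10.4328 3.9145 0.9174
25.2909 14.5406 6.1046 1.6032 0.1929
30.7663 19.5472 9.2696 2.7655 0.3754 0.0000
35.8929 25.1929 13.6102 4.6922 0.7307 0.0000 0.0000
40.6086 30.7663 19.1337 7.7893 1.4219 0.0000 0.0000 0.0000
44.9463 35.8929 25.1929 12.5465 2.7672 0.0000 0.0000 0.0000 0.0000
48.9362 40.6086 30.7663 19.1337 5.3853 0.0000 0.0000 0.0000 0.0000 0.0000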